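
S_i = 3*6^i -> [3, 18, 108, 648, 3888]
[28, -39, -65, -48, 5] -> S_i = Random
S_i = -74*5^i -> [-74, -370, -1850, -9250, -46250]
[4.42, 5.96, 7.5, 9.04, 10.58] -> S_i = 4.42 + 1.54*i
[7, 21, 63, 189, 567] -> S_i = 7*3^i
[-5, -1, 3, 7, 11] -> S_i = -5 + 4*i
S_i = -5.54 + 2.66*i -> [-5.54, -2.88, -0.22, 2.44, 5.1]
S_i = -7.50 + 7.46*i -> [-7.5, -0.04, 7.42, 14.88, 22.34]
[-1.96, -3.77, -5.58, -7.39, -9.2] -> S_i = -1.96 + -1.81*i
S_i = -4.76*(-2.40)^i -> [-4.76, 11.42, -27.42, 65.8, -157.93]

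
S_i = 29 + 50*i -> [29, 79, 129, 179, 229]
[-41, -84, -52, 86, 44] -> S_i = Random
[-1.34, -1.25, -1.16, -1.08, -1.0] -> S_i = -1.34*0.93^i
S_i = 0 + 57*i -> [0, 57, 114, 171, 228]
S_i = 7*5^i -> [7, 35, 175, 875, 4375]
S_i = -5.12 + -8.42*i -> [-5.12, -13.54, -21.96, -30.38, -38.8]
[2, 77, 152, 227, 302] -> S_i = 2 + 75*i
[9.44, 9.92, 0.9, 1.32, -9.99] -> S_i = Random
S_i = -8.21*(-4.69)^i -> [-8.21, 38.5, -180.59, 846.96, -3972.23]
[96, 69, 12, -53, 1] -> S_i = Random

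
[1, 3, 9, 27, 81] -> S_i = 1*3^i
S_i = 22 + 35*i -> [22, 57, 92, 127, 162]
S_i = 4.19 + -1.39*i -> [4.19, 2.8, 1.41, 0.02, -1.37]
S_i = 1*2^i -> [1, 2, 4, 8, 16]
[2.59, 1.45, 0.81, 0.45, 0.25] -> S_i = 2.59*0.56^i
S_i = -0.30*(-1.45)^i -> [-0.3, 0.44, -0.63, 0.91, -1.33]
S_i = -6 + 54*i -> [-6, 48, 102, 156, 210]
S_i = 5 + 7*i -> [5, 12, 19, 26, 33]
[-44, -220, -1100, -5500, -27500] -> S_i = -44*5^i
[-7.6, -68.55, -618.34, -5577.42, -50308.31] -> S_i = -7.60*9.02^i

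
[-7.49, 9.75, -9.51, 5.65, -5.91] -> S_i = Random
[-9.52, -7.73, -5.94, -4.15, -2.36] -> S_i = -9.52 + 1.79*i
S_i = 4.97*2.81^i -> [4.97, 13.97, 39.24, 110.27, 309.87]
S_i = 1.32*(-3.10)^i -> [1.32, -4.09, 12.69, -39.32, 121.9]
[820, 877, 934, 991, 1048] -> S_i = 820 + 57*i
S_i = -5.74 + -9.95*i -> [-5.74, -15.69, -25.64, -35.59, -45.54]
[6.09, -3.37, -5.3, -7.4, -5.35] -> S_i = Random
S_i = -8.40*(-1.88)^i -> [-8.4, 15.79, -29.69, 55.82, -104.93]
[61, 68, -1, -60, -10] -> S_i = Random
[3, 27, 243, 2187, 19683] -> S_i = 3*9^i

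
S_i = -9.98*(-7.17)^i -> [-9.98, 71.56, -513.06, 3678.65, -26375.89]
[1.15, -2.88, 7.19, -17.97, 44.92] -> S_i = 1.15*(-2.50)^i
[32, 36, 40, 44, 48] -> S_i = 32 + 4*i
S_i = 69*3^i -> [69, 207, 621, 1863, 5589]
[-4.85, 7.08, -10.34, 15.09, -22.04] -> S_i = -4.85*(-1.46)^i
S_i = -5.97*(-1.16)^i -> [-5.97, 6.93, -8.03, 9.32, -10.81]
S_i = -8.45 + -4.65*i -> [-8.45, -13.1, -17.75, -22.4, -27.05]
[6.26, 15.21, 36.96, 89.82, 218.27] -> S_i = 6.26*2.43^i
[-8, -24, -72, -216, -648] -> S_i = -8*3^i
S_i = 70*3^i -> [70, 210, 630, 1890, 5670]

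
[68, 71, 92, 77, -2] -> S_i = Random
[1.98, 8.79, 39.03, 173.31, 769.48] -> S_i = 1.98*4.44^i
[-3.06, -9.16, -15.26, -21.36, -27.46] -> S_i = -3.06 + -6.10*i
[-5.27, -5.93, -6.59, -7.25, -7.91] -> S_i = -5.27 + -0.66*i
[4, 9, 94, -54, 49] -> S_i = Random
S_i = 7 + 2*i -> [7, 9, 11, 13, 15]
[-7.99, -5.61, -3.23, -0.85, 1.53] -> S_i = -7.99 + 2.38*i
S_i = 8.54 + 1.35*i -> [8.54, 9.89, 11.24, 12.59, 13.94]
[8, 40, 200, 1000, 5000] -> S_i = 8*5^i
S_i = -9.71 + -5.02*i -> [-9.71, -14.73, -19.75, -24.77, -29.79]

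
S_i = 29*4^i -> [29, 116, 464, 1856, 7424]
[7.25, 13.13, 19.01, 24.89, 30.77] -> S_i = 7.25 + 5.88*i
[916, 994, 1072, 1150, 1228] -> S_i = 916 + 78*i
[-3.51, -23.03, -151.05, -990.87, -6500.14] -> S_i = -3.51*6.56^i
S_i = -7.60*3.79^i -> [-7.6, -28.8, -109.17, -413.74, -1568.09]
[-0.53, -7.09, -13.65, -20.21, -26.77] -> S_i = -0.53 + -6.56*i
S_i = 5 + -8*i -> [5, -3, -11, -19, -27]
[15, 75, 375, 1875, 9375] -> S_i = 15*5^i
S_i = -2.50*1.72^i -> [-2.5, -4.3, -7.4, -12.72, -21.88]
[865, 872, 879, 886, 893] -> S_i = 865 + 7*i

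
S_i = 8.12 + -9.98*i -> [8.12, -1.86, -11.84, -21.82, -31.8]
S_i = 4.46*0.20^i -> [4.46, 0.89, 0.18, 0.04, 0.01]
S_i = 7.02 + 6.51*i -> [7.02, 13.53, 20.04, 26.55, 33.06]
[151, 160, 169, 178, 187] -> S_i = 151 + 9*i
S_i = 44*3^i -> [44, 132, 396, 1188, 3564]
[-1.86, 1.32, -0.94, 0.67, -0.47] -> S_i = -1.86*(-0.71)^i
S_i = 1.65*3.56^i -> [1.65, 5.87, 20.91, 74.44, 265.02]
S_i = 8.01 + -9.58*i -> [8.01, -1.57, -11.15, -20.73, -30.31]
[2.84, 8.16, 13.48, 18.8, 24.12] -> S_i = 2.84 + 5.32*i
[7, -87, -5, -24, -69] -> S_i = Random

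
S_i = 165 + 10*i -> [165, 175, 185, 195, 205]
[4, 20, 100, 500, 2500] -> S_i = 4*5^i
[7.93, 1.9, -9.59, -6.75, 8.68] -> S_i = Random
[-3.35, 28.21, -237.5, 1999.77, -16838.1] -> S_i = -3.35*(-8.42)^i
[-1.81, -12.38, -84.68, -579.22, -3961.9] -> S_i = -1.81*6.84^i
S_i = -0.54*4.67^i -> [-0.54, -2.52, -11.78, -55.0, -256.84]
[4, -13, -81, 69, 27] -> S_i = Random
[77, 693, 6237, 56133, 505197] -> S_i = 77*9^i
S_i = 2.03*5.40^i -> [2.03, 10.96, 59.19, 319.65, 1726.12]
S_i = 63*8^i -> [63, 504, 4032, 32256, 258048]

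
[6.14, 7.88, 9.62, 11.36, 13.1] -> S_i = 6.14 + 1.74*i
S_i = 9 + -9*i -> [9, 0, -9, -18, -27]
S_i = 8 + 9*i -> [8, 17, 26, 35, 44]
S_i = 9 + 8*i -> [9, 17, 25, 33, 41]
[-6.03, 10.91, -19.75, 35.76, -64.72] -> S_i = -6.03*(-1.81)^i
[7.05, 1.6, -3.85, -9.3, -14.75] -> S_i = 7.05 + -5.45*i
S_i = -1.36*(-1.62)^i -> [-1.36, 2.2, -3.57, 5.78, -9.37]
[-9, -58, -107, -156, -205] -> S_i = -9 + -49*i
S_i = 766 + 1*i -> [766, 767, 768, 769, 770]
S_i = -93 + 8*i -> [-93, -85, -77, -69, -61]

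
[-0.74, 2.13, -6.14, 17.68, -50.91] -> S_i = -0.74*(-2.88)^i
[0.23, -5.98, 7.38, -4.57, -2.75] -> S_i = Random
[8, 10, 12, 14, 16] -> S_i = 8 + 2*i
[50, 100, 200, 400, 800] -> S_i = 50*2^i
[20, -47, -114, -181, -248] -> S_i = 20 + -67*i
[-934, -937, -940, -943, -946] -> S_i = -934 + -3*i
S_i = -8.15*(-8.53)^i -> [-8.15, 69.52, -593.0, 5058.3, -43147.31]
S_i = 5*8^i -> [5, 40, 320, 2560, 20480]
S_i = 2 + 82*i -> [2, 84, 166, 248, 330]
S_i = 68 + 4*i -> [68, 72, 76, 80, 84]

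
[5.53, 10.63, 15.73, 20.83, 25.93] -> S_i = 5.53 + 5.10*i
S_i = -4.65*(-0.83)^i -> [-4.65, 3.86, -3.2, 2.66, -2.21]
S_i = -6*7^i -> [-6, -42, -294, -2058, -14406]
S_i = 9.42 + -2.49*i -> [9.42, 6.93, 4.44, 1.95, -0.54]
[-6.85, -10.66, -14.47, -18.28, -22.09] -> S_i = -6.85 + -3.81*i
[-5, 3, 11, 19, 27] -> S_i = -5 + 8*i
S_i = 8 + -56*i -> [8, -48, -104, -160, -216]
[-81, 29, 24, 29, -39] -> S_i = Random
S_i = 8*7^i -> [8, 56, 392, 2744, 19208]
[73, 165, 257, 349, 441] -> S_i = 73 + 92*i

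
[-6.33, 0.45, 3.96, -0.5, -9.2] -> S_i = Random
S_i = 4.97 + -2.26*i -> [4.97, 2.71, 0.45, -1.81, -4.07]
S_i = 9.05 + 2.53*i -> [9.05, 11.58, 14.11, 16.64, 19.17]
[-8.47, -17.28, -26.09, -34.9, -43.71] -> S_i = -8.47 + -8.81*i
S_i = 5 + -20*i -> [5, -15, -35, -55, -75]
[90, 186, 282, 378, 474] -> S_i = 90 + 96*i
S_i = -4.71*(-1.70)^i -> [-4.71, 8.01, -13.61, 23.14, -39.34]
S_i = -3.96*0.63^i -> [-3.96, -2.49, -1.57, -0.99, -0.62]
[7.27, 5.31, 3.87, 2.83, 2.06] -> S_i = 7.27*0.73^i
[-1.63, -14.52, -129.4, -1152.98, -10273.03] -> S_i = -1.63*8.91^i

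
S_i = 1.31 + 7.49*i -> [1.31, 8.8, 16.29, 23.78, 31.27]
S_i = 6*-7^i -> [6, -42, 294, -2058, 14406]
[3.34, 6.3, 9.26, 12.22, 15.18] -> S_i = 3.34 + 2.96*i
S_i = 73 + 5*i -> [73, 78, 83, 88, 93]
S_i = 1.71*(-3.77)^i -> [1.71, -6.45, 24.3, -91.63, 345.43]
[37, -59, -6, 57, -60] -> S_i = Random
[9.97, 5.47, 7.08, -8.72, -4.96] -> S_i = Random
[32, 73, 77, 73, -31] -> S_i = Random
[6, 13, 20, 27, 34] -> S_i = 6 + 7*i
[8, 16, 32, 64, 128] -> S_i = 8*2^i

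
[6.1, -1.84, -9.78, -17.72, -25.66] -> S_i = 6.10 + -7.94*i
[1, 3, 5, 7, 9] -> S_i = 1 + 2*i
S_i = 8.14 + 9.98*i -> [8.14, 18.12, 28.1, 38.08, 48.06]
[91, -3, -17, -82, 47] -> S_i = Random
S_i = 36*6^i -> [36, 216, 1296, 7776, 46656]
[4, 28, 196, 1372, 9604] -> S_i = 4*7^i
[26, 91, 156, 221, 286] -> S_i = 26 + 65*i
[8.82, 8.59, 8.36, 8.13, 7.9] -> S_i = 8.82 + -0.23*i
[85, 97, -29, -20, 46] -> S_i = Random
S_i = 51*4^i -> [51, 204, 816, 3264, 13056]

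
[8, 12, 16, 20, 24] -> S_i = 8 + 4*i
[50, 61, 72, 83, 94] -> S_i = 50 + 11*i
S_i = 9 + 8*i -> [9, 17, 25, 33, 41]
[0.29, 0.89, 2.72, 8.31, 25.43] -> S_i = 0.29*3.06^i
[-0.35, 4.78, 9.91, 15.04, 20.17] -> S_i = -0.35 + 5.13*i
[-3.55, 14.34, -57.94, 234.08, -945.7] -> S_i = -3.55*(-4.04)^i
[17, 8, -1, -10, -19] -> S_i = 17 + -9*i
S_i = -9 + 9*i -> [-9, 0, 9, 18, 27]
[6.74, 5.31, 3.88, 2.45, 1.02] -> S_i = 6.74 + -1.43*i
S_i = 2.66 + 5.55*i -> [2.66, 8.21, 13.76, 19.31, 24.86]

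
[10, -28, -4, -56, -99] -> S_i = Random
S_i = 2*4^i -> [2, 8, 32, 128, 512]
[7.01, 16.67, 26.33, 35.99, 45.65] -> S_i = 7.01 + 9.66*i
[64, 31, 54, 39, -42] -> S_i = Random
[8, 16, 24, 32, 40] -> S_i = 8 + 8*i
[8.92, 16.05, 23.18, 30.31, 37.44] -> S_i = 8.92 + 7.13*i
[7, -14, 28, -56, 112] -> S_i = 7*-2^i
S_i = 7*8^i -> [7, 56, 448, 3584, 28672]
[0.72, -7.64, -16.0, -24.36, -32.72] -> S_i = 0.72 + -8.36*i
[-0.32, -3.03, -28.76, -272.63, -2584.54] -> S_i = -0.32*9.48^i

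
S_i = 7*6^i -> [7, 42, 252, 1512, 9072]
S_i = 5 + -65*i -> [5, -60, -125, -190, -255]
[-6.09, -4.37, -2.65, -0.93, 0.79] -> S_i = -6.09 + 1.72*i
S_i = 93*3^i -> [93, 279, 837, 2511, 7533]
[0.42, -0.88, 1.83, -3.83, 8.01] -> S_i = 0.42*(-2.09)^i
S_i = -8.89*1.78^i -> [-8.89, -15.82, -28.17, -50.14, -89.24]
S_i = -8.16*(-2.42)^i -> [-8.16, 19.75, -47.79, 115.65, -279.87]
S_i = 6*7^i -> [6, 42, 294, 2058, 14406]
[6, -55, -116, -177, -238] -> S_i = 6 + -61*i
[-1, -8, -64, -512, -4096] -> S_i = -1*8^i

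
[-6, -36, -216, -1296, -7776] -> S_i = -6*6^i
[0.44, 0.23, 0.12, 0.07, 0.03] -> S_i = 0.44*0.53^i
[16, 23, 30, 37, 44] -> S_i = 16 + 7*i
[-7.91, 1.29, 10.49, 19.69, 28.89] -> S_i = -7.91 + 9.20*i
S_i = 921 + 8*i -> [921, 929, 937, 945, 953]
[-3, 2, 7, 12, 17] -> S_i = -3 + 5*i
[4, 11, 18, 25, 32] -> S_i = 4 + 7*i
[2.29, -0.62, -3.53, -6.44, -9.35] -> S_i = 2.29 + -2.91*i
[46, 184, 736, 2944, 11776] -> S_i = 46*4^i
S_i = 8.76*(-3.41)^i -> [8.76, -29.87, 101.86, -347.35, 1184.46]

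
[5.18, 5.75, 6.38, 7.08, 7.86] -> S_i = 5.18*1.11^i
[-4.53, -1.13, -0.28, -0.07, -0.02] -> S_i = -4.53*0.25^i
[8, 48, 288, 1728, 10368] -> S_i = 8*6^i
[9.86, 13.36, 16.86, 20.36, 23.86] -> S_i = 9.86 + 3.50*i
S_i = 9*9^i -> [9, 81, 729, 6561, 59049]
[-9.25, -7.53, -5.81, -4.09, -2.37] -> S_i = -9.25 + 1.72*i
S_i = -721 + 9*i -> [-721, -712, -703, -694, -685]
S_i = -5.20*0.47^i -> [-5.2, -2.44, -1.15, -0.54, -0.25]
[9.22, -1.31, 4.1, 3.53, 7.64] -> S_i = Random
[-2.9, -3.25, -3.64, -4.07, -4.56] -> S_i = -2.90*1.12^i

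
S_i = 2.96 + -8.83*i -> [2.96, -5.87, -14.7, -23.53, -32.36]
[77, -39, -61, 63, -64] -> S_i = Random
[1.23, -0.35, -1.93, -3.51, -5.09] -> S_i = 1.23 + -1.58*i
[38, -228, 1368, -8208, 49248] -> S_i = 38*-6^i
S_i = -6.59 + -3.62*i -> [-6.59, -10.21, -13.83, -17.45, -21.07]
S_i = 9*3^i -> [9, 27, 81, 243, 729]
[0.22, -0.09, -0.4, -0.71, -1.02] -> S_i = 0.22 + -0.31*i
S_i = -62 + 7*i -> [-62, -55, -48, -41, -34]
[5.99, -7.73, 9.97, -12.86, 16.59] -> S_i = 5.99*(-1.29)^i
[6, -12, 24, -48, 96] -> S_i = 6*-2^i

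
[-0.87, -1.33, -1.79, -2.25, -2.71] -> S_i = -0.87 + -0.46*i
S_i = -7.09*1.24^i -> [-7.09, -8.79, -10.9, -13.52, -16.76]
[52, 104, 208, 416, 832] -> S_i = 52*2^i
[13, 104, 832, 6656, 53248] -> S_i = 13*8^i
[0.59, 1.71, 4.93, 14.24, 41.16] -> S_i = 0.59*2.89^i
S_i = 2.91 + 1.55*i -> [2.91, 4.46, 6.01, 7.56, 9.11]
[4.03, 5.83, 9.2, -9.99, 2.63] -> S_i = Random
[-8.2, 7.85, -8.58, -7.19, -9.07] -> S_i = Random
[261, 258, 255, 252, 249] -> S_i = 261 + -3*i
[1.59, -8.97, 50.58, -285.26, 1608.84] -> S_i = 1.59*(-5.64)^i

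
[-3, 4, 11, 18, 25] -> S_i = -3 + 7*i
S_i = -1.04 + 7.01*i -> [-1.04, 5.97, 12.98, 19.99, 27.0]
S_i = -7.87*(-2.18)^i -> [-7.87, 17.16, -37.4, 81.54, -177.75]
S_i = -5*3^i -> [-5, -15, -45, -135, -405]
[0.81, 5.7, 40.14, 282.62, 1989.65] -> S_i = 0.81*7.04^i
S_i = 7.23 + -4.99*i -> [7.23, 2.24, -2.75, -7.74, -12.73]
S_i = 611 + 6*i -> [611, 617, 623, 629, 635]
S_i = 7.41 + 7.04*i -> [7.41, 14.45, 21.49, 28.53, 35.57]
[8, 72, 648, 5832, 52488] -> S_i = 8*9^i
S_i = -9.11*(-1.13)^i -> [-9.11, 10.29, -11.63, 13.14, -14.85]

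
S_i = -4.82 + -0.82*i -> [-4.82, -5.64, -6.46, -7.28, -8.1]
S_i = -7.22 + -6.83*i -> [-7.22, -14.05, -20.88, -27.71, -34.54]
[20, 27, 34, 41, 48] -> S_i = 20 + 7*i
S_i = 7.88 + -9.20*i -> [7.88, -1.32, -10.52, -19.72, -28.92]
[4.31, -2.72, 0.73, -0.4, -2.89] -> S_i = Random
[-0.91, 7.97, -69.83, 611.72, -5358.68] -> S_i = -0.91*(-8.76)^i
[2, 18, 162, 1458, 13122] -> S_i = 2*9^i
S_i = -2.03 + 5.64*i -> [-2.03, 3.61, 9.25, 14.89, 20.53]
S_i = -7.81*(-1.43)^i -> [-7.81, 11.17, -15.97, 22.84, -32.66]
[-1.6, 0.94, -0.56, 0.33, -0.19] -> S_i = -1.60*(-0.59)^i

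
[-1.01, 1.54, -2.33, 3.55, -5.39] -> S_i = -1.01*(-1.52)^i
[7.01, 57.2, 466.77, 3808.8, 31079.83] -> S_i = 7.01*8.16^i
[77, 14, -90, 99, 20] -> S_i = Random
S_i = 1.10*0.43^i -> [1.1, 0.47, 0.2, 0.09, 0.04]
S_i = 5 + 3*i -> [5, 8, 11, 14, 17]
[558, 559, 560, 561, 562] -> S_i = 558 + 1*i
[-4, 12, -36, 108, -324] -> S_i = -4*-3^i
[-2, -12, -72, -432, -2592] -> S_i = -2*6^i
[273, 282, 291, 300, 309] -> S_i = 273 + 9*i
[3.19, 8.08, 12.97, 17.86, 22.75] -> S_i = 3.19 + 4.89*i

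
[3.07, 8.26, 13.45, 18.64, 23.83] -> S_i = 3.07 + 5.19*i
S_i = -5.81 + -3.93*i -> [-5.81, -9.74, -13.67, -17.6, -21.53]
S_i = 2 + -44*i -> [2, -42, -86, -130, -174]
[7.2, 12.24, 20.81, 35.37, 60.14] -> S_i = 7.20*1.70^i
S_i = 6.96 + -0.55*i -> [6.96, 6.41, 5.86, 5.31, 4.76]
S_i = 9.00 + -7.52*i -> [9.0, 1.48, -6.04, -13.56, -21.08]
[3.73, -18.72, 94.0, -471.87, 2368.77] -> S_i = 3.73*(-5.02)^i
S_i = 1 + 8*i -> [1, 9, 17, 25, 33]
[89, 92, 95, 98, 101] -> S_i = 89 + 3*i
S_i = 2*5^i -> [2, 10, 50, 250, 1250]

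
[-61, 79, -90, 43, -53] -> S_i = Random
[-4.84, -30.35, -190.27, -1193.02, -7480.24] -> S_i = -4.84*6.27^i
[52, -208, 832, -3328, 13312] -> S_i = 52*-4^i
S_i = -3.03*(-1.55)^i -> [-3.03, 4.7, -7.28, 11.28, -17.49]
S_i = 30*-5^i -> [30, -150, 750, -3750, 18750]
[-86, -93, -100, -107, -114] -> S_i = -86 + -7*i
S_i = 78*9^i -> [78, 702, 6318, 56862, 511758]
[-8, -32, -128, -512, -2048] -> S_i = -8*4^i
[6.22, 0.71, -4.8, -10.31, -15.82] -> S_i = 6.22 + -5.51*i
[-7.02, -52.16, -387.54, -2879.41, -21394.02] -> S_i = -7.02*7.43^i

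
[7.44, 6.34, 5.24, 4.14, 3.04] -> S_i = 7.44 + -1.10*i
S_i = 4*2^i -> [4, 8, 16, 32, 64]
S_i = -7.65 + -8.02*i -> [-7.65, -15.67, -23.69, -31.71, -39.73]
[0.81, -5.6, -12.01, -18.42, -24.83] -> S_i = 0.81 + -6.41*i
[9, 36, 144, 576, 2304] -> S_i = 9*4^i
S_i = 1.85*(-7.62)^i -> [1.85, -14.1, 107.42, -818.53, 6237.23]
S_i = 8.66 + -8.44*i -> [8.66, 0.22, -8.22, -16.66, -25.1]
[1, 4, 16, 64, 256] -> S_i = 1*4^i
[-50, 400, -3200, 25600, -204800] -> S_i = -50*-8^i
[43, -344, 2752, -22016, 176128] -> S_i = 43*-8^i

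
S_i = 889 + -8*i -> [889, 881, 873, 865, 857]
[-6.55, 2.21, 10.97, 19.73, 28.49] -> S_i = -6.55 + 8.76*i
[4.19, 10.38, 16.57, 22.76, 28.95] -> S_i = 4.19 + 6.19*i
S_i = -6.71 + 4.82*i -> [-6.71, -1.89, 2.93, 7.75, 12.57]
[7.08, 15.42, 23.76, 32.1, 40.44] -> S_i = 7.08 + 8.34*i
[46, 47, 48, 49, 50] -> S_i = 46 + 1*i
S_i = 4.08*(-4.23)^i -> [4.08, -17.26, 73.0, -308.8, 1306.24]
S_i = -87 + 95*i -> [-87, 8, 103, 198, 293]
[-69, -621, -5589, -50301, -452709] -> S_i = -69*9^i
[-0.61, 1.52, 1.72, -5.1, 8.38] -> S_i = Random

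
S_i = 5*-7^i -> [5, -35, 245, -1715, 12005]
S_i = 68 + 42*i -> [68, 110, 152, 194, 236]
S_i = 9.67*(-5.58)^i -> [9.67, -53.96, 301.09, -1680.08, 9374.83]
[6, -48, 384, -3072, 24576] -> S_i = 6*-8^i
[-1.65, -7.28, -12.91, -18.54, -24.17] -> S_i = -1.65 + -5.63*i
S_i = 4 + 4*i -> [4, 8, 12, 16, 20]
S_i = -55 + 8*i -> [-55, -47, -39, -31, -23]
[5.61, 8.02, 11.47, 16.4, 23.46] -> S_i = 5.61*1.43^i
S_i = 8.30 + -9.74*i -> [8.3, -1.44, -11.18, -20.92, -30.66]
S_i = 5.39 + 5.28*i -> [5.39, 10.67, 15.95, 21.23, 26.51]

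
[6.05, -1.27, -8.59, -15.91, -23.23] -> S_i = 6.05 + -7.32*i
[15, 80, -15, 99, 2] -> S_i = Random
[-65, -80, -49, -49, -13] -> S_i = Random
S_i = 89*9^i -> [89, 801, 7209, 64881, 583929]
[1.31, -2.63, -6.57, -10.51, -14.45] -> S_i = 1.31 + -3.94*i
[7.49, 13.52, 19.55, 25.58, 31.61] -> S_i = 7.49 + 6.03*i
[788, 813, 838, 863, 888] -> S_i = 788 + 25*i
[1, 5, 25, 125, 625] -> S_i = 1*5^i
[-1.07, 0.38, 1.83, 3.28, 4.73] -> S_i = -1.07 + 1.45*i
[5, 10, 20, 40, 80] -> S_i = 5*2^i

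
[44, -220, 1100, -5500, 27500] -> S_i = 44*-5^i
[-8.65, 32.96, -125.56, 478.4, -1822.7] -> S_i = -8.65*(-3.81)^i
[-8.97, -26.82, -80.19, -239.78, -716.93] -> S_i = -8.97*2.99^i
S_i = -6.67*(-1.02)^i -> [-6.67, 6.8, -6.94, 7.08, -7.22]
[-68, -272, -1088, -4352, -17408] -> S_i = -68*4^i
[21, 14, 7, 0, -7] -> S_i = 21 + -7*i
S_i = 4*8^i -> [4, 32, 256, 2048, 16384]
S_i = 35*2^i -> [35, 70, 140, 280, 560]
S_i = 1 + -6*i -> [1, -5, -11, -17, -23]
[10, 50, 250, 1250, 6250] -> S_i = 10*5^i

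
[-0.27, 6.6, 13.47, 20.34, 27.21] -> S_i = -0.27 + 6.87*i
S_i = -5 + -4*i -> [-5, -9, -13, -17, -21]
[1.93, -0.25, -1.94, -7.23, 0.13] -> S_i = Random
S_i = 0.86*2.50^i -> [0.86, 2.15, 5.38, 13.44, 33.59]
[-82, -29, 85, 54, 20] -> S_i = Random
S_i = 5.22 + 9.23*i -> [5.22, 14.45, 23.68, 32.91, 42.14]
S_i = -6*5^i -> [-6, -30, -150, -750, -3750]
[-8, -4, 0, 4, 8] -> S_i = -8 + 4*i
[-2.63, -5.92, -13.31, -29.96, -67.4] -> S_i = -2.63*2.25^i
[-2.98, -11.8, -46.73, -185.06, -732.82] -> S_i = -2.98*3.96^i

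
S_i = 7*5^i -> [7, 35, 175, 875, 4375]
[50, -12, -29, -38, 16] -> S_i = Random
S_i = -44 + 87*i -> [-44, 43, 130, 217, 304]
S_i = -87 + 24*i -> [-87, -63, -39, -15, 9]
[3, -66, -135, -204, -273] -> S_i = 3 + -69*i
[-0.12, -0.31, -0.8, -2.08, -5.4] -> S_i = -0.12*2.59^i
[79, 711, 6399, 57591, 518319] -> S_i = 79*9^i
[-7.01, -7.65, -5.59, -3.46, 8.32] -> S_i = Random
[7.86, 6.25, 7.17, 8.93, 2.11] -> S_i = Random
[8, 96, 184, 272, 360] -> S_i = 8 + 88*i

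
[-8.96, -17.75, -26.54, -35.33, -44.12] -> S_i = -8.96 + -8.79*i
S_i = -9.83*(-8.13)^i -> [-9.83, 79.92, -649.73, 5282.33, -42945.31]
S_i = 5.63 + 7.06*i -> [5.63, 12.69, 19.75, 26.81, 33.87]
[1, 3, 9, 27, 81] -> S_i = 1*3^i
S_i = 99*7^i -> [99, 693, 4851, 33957, 237699]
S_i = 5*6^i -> [5, 30, 180, 1080, 6480]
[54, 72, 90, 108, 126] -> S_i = 54 + 18*i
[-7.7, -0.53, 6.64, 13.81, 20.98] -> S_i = -7.70 + 7.17*i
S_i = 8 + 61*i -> [8, 69, 130, 191, 252]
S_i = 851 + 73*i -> [851, 924, 997, 1070, 1143]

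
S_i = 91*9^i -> [91, 819, 7371, 66339, 597051]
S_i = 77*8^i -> [77, 616, 4928, 39424, 315392]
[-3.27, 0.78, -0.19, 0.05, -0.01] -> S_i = -3.27*(-0.24)^i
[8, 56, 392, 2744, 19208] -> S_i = 8*7^i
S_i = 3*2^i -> [3, 6, 12, 24, 48]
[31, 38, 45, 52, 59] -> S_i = 31 + 7*i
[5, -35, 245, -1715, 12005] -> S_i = 5*-7^i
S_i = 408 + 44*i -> [408, 452, 496, 540, 584]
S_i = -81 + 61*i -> [-81, -20, 41, 102, 163]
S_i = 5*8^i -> [5, 40, 320, 2560, 20480]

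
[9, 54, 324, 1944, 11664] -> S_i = 9*6^i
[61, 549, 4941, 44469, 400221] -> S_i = 61*9^i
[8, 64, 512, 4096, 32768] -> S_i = 8*8^i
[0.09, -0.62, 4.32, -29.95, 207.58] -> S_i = 0.09*(-6.93)^i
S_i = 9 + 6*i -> [9, 15, 21, 27, 33]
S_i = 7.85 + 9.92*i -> [7.85, 17.77, 27.69, 37.61, 47.53]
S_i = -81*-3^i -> [-81, 243, -729, 2187, -6561]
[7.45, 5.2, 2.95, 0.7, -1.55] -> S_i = 7.45 + -2.25*i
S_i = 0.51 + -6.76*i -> [0.51, -6.25, -13.01, -19.77, -26.53]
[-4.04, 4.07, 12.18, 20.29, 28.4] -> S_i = -4.04 + 8.11*i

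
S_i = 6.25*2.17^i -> [6.25, 13.56, 29.43, 63.86, 138.59]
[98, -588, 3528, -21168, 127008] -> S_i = 98*-6^i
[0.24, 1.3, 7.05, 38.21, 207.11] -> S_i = 0.24*5.42^i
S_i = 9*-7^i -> [9, -63, 441, -3087, 21609]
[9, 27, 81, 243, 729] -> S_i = 9*3^i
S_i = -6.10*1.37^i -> [-6.1, -8.36, -11.45, -15.69, -21.49]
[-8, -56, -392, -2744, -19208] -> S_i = -8*7^i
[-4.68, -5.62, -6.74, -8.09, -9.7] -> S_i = -4.68*1.20^i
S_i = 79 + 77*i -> [79, 156, 233, 310, 387]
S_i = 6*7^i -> [6, 42, 294, 2058, 14406]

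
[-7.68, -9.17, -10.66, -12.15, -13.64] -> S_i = -7.68 + -1.49*i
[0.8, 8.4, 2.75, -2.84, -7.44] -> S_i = Random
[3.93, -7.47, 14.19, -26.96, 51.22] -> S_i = 3.93*(-1.90)^i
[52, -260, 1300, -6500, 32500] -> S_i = 52*-5^i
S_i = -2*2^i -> [-2, -4, -8, -16, -32]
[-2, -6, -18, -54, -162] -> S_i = -2*3^i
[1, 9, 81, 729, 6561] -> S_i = 1*9^i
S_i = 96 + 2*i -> [96, 98, 100, 102, 104]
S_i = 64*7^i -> [64, 448, 3136, 21952, 153664]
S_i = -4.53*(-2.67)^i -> [-4.53, 12.1, -32.29, 86.22, -230.22]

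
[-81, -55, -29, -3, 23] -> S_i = -81 + 26*i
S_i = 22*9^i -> [22, 198, 1782, 16038, 144342]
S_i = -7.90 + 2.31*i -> [-7.9, -5.59, -3.28, -0.97, 1.34]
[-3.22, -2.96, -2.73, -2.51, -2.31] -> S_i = -3.22*0.92^i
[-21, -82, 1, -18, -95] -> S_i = Random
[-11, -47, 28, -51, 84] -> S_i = Random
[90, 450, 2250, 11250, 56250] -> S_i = 90*5^i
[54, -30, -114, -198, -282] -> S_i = 54 + -84*i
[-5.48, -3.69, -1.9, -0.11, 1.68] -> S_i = -5.48 + 1.79*i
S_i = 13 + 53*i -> [13, 66, 119, 172, 225]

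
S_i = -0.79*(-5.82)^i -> [-0.79, 4.6, -26.76, 155.74, -906.4]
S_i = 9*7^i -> [9, 63, 441, 3087, 21609]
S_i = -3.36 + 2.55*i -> [-3.36, -0.81, 1.74, 4.29, 6.84]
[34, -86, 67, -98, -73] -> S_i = Random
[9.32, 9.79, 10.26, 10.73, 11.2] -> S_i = 9.32 + 0.47*i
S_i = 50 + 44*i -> [50, 94, 138, 182, 226]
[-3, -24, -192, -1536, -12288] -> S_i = -3*8^i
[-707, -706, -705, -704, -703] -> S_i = -707 + 1*i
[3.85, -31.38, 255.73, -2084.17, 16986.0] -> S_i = 3.85*(-8.15)^i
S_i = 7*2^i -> [7, 14, 28, 56, 112]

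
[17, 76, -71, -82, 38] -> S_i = Random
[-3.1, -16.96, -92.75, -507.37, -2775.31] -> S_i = -3.10*5.47^i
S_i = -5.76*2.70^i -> [-5.76, -15.55, -41.99, -113.37, -306.11]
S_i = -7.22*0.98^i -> [-7.22, -7.08, -6.93, -6.8, -6.66]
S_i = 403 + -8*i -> [403, 395, 387, 379, 371]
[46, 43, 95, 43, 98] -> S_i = Random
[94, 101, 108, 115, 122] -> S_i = 94 + 7*i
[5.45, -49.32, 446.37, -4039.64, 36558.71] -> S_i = 5.45*(-9.05)^i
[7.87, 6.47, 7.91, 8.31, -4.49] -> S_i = Random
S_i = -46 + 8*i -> [-46, -38, -30, -22, -14]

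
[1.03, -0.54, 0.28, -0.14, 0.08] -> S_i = 1.03*(-0.52)^i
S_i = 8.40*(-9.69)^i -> [8.4, -81.4, 788.73, -7642.77, 74058.41]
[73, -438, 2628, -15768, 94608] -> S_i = 73*-6^i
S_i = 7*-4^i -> [7, -28, 112, -448, 1792]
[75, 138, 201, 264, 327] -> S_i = 75 + 63*i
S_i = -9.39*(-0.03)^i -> [-9.39, 0.28, -0.01, 0.0, -0.0]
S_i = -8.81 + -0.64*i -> [-8.81, -9.45, -10.09, -10.73, -11.37]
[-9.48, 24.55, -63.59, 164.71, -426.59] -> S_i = -9.48*(-2.59)^i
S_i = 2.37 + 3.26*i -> [2.37, 5.63, 8.89, 12.15, 15.41]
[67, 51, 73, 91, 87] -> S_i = Random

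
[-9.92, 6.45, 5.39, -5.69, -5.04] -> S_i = Random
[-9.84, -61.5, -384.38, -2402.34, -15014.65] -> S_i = -9.84*6.25^i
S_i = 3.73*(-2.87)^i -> [3.73, -10.71, 30.72, -88.18, 253.07]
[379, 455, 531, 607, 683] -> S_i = 379 + 76*i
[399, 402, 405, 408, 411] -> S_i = 399 + 3*i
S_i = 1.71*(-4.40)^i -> [1.71, -7.52, 33.11, -145.66, 640.92]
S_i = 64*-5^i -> [64, -320, 1600, -8000, 40000]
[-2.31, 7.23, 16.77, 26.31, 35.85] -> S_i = -2.31 + 9.54*i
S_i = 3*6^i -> [3, 18, 108, 648, 3888]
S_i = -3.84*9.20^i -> [-3.84, -35.33, -325.02, -2990.16, -27509.49]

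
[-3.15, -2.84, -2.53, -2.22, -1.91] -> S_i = -3.15 + 0.31*i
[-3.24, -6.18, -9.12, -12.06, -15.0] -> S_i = -3.24 + -2.94*i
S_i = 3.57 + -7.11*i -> [3.57, -3.54, -10.65, -17.76, -24.87]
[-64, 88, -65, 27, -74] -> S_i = Random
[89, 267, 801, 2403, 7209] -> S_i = 89*3^i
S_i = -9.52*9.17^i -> [-9.52, -87.3, -800.53, -7340.83, -67315.38]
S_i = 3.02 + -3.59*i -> [3.02, -0.57, -4.16, -7.75, -11.34]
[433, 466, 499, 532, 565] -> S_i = 433 + 33*i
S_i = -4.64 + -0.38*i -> [-4.64, -5.02, -5.4, -5.78, -6.16]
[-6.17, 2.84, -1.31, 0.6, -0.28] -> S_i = -6.17*(-0.46)^i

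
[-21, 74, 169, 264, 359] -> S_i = -21 + 95*i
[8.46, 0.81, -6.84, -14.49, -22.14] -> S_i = 8.46 + -7.65*i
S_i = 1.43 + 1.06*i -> [1.43, 2.49, 3.55, 4.61, 5.67]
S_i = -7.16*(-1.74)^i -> [-7.16, 12.46, -21.68, 37.72, -65.63]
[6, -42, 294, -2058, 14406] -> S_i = 6*-7^i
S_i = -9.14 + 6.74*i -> [-9.14, -2.4, 4.34, 11.08, 17.82]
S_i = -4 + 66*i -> [-4, 62, 128, 194, 260]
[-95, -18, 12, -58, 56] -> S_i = Random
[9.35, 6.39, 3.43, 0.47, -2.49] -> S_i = 9.35 + -2.96*i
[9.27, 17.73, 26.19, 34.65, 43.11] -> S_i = 9.27 + 8.46*i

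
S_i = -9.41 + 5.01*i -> [-9.41, -4.4, 0.61, 5.62, 10.63]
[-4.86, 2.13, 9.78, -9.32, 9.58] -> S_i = Random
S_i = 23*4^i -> [23, 92, 368, 1472, 5888]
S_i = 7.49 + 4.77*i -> [7.49, 12.26, 17.03, 21.8, 26.57]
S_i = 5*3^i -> [5, 15, 45, 135, 405]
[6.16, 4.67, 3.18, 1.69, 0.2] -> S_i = 6.16 + -1.49*i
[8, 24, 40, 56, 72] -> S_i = 8 + 16*i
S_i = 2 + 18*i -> [2, 20, 38, 56, 74]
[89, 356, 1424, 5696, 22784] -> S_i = 89*4^i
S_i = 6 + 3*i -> [6, 9, 12, 15, 18]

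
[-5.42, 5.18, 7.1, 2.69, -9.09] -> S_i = Random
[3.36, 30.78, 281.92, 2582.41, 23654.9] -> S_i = 3.36*9.16^i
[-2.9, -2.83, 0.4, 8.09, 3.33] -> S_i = Random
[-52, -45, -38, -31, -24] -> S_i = -52 + 7*i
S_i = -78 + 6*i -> [-78, -72, -66, -60, -54]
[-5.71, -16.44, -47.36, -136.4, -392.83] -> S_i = -5.71*2.88^i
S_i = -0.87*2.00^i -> [-0.87, -1.74, -3.48, -6.96, -13.92]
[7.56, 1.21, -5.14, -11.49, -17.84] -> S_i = 7.56 + -6.35*i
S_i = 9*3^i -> [9, 27, 81, 243, 729]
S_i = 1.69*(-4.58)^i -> [1.69, -7.74, 35.45, -162.36, 743.62]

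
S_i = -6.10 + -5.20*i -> [-6.1, -11.3, -16.5, -21.7, -26.9]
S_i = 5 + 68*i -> [5, 73, 141, 209, 277]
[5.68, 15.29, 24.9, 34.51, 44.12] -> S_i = 5.68 + 9.61*i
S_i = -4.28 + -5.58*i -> [-4.28, -9.86, -15.44, -21.02, -26.6]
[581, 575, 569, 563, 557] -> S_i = 581 + -6*i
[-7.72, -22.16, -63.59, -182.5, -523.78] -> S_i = -7.72*2.87^i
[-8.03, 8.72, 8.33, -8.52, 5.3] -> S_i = Random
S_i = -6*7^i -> [-6, -42, -294, -2058, -14406]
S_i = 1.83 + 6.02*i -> [1.83, 7.85, 13.87, 19.89, 25.91]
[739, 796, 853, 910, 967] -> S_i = 739 + 57*i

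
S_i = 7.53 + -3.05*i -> [7.53, 4.48, 1.43, -1.62, -4.67]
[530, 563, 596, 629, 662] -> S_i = 530 + 33*i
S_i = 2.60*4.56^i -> [2.6, 11.86, 54.06, 246.53, 1124.17]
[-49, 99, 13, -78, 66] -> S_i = Random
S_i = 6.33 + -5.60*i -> [6.33, 0.73, -4.87, -10.47, -16.07]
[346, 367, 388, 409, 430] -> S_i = 346 + 21*i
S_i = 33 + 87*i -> [33, 120, 207, 294, 381]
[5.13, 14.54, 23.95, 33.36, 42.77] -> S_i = 5.13 + 9.41*i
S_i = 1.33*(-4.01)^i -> [1.33, -5.33, 21.39, -85.76, 343.9]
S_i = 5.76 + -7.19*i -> [5.76, -1.43, -8.62, -15.81, -23.0]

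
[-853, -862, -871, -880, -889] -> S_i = -853 + -9*i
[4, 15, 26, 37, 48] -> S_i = 4 + 11*i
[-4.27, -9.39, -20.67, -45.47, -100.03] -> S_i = -4.27*2.20^i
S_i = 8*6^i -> [8, 48, 288, 1728, 10368]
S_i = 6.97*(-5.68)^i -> [6.97, -39.59, 224.87, -1277.26, 7254.81]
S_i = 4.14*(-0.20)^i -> [4.14, -0.83, 0.17, -0.03, 0.01]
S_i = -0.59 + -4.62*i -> [-0.59, -5.21, -9.83, -14.45, -19.07]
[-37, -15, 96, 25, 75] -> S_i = Random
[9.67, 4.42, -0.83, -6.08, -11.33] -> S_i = 9.67 + -5.25*i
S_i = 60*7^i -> [60, 420, 2940, 20580, 144060]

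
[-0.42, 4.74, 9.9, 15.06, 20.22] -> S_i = -0.42 + 5.16*i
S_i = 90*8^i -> [90, 720, 5760, 46080, 368640]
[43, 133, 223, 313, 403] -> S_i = 43 + 90*i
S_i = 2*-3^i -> [2, -6, 18, -54, 162]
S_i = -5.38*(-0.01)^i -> [-5.38, 0.05, -0.0, 0.0, -0.0]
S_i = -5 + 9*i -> [-5, 4, 13, 22, 31]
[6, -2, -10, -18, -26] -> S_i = 6 + -8*i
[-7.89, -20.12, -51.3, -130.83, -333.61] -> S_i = -7.89*2.55^i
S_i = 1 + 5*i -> [1, 6, 11, 16, 21]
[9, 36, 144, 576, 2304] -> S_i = 9*4^i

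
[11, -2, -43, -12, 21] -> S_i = Random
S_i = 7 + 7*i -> [7, 14, 21, 28, 35]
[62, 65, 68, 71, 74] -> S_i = 62 + 3*i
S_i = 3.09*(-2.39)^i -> [3.09, -7.39, 17.65, -42.18, 100.82]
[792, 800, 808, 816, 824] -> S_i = 792 + 8*i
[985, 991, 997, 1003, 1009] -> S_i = 985 + 6*i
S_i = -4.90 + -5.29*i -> [-4.9, -10.19, -15.48, -20.77, -26.06]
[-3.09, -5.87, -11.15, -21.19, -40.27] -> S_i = -3.09*1.90^i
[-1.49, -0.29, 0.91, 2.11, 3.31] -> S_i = -1.49 + 1.20*i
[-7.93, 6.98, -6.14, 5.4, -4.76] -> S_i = -7.93*(-0.88)^i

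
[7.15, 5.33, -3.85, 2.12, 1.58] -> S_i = Random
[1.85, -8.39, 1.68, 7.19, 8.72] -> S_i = Random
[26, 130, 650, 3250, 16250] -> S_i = 26*5^i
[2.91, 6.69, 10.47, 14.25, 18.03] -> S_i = 2.91 + 3.78*i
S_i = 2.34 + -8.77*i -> [2.34, -6.43, -15.2, -23.97, -32.74]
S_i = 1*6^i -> [1, 6, 36, 216, 1296]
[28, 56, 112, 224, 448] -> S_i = 28*2^i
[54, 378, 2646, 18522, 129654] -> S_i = 54*7^i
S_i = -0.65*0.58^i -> [-0.65, -0.38, -0.22, -0.13, -0.07]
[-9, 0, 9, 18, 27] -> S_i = -9 + 9*i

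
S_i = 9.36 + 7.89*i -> [9.36, 17.25, 25.14, 33.03, 40.92]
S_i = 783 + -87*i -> [783, 696, 609, 522, 435]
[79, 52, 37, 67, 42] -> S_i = Random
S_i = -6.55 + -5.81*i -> [-6.55, -12.36, -18.17, -23.98, -29.79]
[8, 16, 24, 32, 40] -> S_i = 8 + 8*i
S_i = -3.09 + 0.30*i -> [-3.09, -2.79, -2.49, -2.19, -1.89]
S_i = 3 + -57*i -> [3, -54, -111, -168, -225]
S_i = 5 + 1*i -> [5, 6, 7, 8, 9]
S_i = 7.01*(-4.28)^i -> [7.01, -30.0, 128.41, -549.6, 2352.3]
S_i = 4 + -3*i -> [4, 1, -2, -5, -8]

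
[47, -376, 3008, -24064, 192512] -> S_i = 47*-8^i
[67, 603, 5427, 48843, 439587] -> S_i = 67*9^i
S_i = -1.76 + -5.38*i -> [-1.76, -7.14, -12.52, -17.9, -23.28]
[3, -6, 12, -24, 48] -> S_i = 3*-2^i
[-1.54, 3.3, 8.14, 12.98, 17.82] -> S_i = -1.54 + 4.84*i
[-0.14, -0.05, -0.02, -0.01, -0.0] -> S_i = -0.14*0.39^i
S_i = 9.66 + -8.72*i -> [9.66, 0.94, -7.78, -16.5, -25.22]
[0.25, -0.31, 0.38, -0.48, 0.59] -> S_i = 0.25*(-1.24)^i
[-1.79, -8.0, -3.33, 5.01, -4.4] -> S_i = Random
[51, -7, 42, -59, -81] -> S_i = Random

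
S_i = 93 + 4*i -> [93, 97, 101, 105, 109]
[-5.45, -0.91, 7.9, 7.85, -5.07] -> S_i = Random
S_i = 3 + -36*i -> [3, -33, -69, -105, -141]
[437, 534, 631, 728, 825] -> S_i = 437 + 97*i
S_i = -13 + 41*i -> [-13, 28, 69, 110, 151]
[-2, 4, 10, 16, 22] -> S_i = -2 + 6*i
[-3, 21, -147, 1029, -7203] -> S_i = -3*-7^i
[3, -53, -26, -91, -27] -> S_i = Random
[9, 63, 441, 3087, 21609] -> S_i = 9*7^i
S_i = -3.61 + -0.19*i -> [-3.61, -3.8, -3.99, -4.18, -4.37]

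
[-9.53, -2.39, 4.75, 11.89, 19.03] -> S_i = -9.53 + 7.14*i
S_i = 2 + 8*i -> [2, 10, 18, 26, 34]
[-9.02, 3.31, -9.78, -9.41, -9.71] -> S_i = Random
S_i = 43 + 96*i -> [43, 139, 235, 331, 427]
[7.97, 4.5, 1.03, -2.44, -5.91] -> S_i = 7.97 + -3.47*i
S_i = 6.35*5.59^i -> [6.35, 35.5, 198.43, 1109.2, 6200.42]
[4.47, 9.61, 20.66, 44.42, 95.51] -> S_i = 4.47*2.15^i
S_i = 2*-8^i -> [2, -16, 128, -1024, 8192]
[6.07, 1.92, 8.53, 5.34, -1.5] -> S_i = Random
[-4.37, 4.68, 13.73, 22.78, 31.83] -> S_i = -4.37 + 9.05*i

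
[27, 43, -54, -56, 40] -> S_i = Random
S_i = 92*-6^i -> [92, -552, 3312, -19872, 119232]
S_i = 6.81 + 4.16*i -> [6.81, 10.97, 15.13, 19.29, 23.45]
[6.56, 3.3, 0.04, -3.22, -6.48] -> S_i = 6.56 + -3.26*i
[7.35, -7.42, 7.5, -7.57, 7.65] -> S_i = 7.35*(-1.01)^i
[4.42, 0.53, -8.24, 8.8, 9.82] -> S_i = Random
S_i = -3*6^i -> [-3, -18, -108, -648, -3888]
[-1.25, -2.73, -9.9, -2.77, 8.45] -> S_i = Random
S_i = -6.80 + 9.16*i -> [-6.8, 2.36, 11.52, 20.68, 29.84]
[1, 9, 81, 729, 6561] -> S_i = 1*9^i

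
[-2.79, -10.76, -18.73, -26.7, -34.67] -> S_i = -2.79 + -7.97*i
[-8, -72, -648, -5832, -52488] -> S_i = -8*9^i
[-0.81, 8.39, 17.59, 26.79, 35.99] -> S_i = -0.81 + 9.20*i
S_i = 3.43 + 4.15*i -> [3.43, 7.58, 11.73, 15.88, 20.03]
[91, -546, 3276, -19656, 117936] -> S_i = 91*-6^i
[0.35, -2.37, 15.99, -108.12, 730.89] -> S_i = 0.35*(-6.76)^i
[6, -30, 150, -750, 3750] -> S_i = 6*-5^i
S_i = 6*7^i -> [6, 42, 294, 2058, 14406]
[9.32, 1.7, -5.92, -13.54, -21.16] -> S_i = 9.32 + -7.62*i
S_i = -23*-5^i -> [-23, 115, -575, 2875, -14375]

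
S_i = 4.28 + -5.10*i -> [4.28, -0.82, -5.92, -11.02, -16.12]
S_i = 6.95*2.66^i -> [6.95, 18.49, 49.18, 130.81, 347.95]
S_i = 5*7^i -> [5, 35, 245, 1715, 12005]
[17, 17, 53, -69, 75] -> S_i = Random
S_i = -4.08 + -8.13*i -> [-4.08, -12.21, -20.34, -28.47, -36.6]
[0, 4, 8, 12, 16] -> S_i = 0 + 4*i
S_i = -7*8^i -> [-7, -56, -448, -3584, -28672]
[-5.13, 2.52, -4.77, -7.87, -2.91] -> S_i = Random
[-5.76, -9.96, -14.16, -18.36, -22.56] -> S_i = -5.76 + -4.20*i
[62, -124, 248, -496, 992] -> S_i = 62*-2^i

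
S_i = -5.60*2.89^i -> [-5.6, -16.18, -46.77, -135.17, -390.64]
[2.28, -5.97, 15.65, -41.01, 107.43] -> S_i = 2.28*(-2.62)^i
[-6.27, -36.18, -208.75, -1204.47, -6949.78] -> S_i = -6.27*5.77^i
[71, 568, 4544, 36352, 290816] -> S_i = 71*8^i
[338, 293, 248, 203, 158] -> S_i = 338 + -45*i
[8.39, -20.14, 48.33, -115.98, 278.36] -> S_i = 8.39*(-2.40)^i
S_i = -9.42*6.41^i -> [-9.42, -60.38, -387.05, -2480.99, -15903.15]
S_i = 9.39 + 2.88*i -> [9.39, 12.27, 15.15, 18.03, 20.91]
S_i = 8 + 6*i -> [8, 14, 20, 26, 32]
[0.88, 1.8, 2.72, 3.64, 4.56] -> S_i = 0.88 + 0.92*i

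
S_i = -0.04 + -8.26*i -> [-0.04, -8.3, -16.56, -24.82, -33.08]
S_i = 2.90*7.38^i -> [2.9, 21.4, 157.95, 1165.65, 8602.48]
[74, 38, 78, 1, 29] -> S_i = Random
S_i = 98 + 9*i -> [98, 107, 116, 125, 134]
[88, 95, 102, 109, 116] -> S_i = 88 + 7*i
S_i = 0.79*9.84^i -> [0.79, 7.77, 76.49, 752.68, 7406.41]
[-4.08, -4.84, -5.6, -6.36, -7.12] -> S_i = -4.08 + -0.76*i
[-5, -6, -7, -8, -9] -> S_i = -5 + -1*i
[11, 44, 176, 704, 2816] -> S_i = 11*4^i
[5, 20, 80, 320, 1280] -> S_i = 5*4^i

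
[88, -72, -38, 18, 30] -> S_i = Random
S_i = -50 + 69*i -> [-50, 19, 88, 157, 226]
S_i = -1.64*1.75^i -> [-1.64, -2.87, -5.02, -8.79, -15.38]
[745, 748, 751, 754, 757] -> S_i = 745 + 3*i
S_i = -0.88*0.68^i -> [-0.88, -0.6, -0.41, -0.28, -0.19]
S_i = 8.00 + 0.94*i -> [8.0, 8.94, 9.88, 10.82, 11.76]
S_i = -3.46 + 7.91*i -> [-3.46, 4.45, 12.36, 20.27, 28.18]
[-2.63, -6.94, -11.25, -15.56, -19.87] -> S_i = -2.63 + -4.31*i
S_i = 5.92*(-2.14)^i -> [5.92, -12.67, 27.11, -58.02, 124.16]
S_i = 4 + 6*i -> [4, 10, 16, 22, 28]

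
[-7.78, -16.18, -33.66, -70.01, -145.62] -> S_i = -7.78*2.08^i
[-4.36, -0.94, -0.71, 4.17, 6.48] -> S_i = Random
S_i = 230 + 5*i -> [230, 235, 240, 245, 250]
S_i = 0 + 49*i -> [0, 49, 98, 147, 196]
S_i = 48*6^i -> [48, 288, 1728, 10368, 62208]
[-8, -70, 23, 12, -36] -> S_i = Random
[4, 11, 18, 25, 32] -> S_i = 4 + 7*i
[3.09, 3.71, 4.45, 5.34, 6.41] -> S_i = 3.09*1.20^i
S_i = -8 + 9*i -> [-8, 1, 10, 19, 28]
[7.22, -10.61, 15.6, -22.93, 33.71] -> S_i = 7.22*(-1.47)^i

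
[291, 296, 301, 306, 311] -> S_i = 291 + 5*i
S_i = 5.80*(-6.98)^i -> [5.8, -40.48, 282.58, -1972.4, 13767.33]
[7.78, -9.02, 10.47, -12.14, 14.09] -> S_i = 7.78*(-1.16)^i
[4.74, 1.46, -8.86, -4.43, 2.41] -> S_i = Random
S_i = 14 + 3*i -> [14, 17, 20, 23, 26]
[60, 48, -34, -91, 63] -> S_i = Random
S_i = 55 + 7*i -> [55, 62, 69, 76, 83]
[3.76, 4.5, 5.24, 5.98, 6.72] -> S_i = 3.76 + 0.74*i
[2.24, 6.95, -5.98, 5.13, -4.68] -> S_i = Random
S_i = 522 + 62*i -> [522, 584, 646, 708, 770]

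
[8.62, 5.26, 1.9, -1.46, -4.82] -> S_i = 8.62 + -3.36*i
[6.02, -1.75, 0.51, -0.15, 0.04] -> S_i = 6.02*(-0.29)^i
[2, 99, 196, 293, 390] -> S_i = 2 + 97*i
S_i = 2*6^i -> [2, 12, 72, 432, 2592]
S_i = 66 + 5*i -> [66, 71, 76, 81, 86]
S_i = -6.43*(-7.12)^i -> [-6.43, 45.78, -325.96, 2320.87, -16524.6]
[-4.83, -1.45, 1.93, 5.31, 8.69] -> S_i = -4.83 + 3.38*i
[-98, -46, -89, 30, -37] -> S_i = Random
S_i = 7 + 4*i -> [7, 11, 15, 19, 23]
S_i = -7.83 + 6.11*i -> [-7.83, -1.72, 4.39, 10.5, 16.61]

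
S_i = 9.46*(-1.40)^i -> [9.46, -13.24, 18.54, -25.96, 36.34]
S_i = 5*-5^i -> [5, -25, 125, -625, 3125]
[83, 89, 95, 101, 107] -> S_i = 83 + 6*i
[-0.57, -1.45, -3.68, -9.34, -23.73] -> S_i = -0.57*2.54^i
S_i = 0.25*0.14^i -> [0.25, 0.04, 0.0, 0.0, 0.0]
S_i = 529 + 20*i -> [529, 549, 569, 589, 609]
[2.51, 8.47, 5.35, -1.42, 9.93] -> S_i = Random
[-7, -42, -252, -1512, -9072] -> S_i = -7*6^i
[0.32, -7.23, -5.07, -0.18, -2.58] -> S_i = Random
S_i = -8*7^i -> [-8, -56, -392, -2744, -19208]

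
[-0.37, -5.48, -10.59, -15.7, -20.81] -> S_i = -0.37 + -5.11*i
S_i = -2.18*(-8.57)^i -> [-2.18, 18.68, -160.11, 1372.14, -11759.25]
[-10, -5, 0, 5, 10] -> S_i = -10 + 5*i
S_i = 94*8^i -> [94, 752, 6016, 48128, 385024]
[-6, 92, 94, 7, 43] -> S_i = Random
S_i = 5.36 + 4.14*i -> [5.36, 9.5, 13.64, 17.78, 21.92]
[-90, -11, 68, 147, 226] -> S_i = -90 + 79*i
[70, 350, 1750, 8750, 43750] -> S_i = 70*5^i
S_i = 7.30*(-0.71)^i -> [7.3, -5.18, 3.68, -2.61, 1.86]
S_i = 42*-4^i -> [42, -168, 672, -2688, 10752]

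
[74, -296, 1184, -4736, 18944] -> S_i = 74*-4^i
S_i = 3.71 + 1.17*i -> [3.71, 4.88, 6.05, 7.22, 8.39]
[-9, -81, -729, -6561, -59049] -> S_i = -9*9^i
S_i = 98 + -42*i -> [98, 56, 14, -28, -70]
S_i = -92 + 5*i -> [-92, -87, -82, -77, -72]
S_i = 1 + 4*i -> [1, 5, 9, 13, 17]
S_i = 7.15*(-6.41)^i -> [7.15, -45.83, 293.78, -1883.13, 12070.86]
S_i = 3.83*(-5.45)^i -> [3.83, -20.87, 113.76, -620.0, 3378.97]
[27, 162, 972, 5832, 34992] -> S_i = 27*6^i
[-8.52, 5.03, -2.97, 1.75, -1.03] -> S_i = -8.52*(-0.59)^i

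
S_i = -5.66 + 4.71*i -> [-5.66, -0.95, 3.76, 8.47, 13.18]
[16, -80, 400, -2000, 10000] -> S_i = 16*-5^i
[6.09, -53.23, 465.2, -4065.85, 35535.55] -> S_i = 6.09*(-8.74)^i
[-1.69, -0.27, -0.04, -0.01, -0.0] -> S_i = -1.69*0.16^i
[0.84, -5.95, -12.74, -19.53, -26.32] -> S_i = 0.84 + -6.79*i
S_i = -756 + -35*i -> [-756, -791, -826, -861, -896]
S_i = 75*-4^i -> [75, -300, 1200, -4800, 19200]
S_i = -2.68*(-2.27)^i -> [-2.68, 6.08, -13.81, 31.35, -71.16]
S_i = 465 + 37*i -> [465, 502, 539, 576, 613]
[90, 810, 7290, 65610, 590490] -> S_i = 90*9^i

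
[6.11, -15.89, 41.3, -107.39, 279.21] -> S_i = 6.11*(-2.60)^i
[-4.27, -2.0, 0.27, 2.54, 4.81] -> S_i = -4.27 + 2.27*i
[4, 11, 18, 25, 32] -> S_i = 4 + 7*i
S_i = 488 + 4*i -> [488, 492, 496, 500, 504]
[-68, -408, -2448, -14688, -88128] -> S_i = -68*6^i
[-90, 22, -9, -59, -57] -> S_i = Random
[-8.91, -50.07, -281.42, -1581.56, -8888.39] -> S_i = -8.91*5.62^i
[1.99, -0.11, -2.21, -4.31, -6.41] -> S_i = 1.99 + -2.10*i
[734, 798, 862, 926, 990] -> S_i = 734 + 64*i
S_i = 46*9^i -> [46, 414, 3726, 33534, 301806]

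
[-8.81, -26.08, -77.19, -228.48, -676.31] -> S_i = -8.81*2.96^i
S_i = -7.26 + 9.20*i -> [-7.26, 1.94, 11.14, 20.34, 29.54]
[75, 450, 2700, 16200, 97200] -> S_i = 75*6^i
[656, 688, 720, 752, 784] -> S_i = 656 + 32*i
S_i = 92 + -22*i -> [92, 70, 48, 26, 4]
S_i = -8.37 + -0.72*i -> [-8.37, -9.09, -9.81, -10.53, -11.25]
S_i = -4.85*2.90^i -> [-4.85, -14.06, -40.79, -118.29, -343.03]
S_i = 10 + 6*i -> [10, 16, 22, 28, 34]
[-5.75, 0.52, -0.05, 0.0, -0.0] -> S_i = -5.75*(-0.09)^i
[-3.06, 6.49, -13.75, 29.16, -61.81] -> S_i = -3.06*(-2.12)^i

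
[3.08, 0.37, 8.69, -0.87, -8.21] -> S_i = Random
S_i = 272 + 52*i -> [272, 324, 376, 428, 480]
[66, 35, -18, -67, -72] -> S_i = Random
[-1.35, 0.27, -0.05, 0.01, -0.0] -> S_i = -1.35*(-0.20)^i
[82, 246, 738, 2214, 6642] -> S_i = 82*3^i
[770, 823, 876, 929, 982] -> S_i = 770 + 53*i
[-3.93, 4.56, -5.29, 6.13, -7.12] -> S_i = -3.93*(-1.16)^i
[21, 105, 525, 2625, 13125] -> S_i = 21*5^i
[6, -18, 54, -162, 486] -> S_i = 6*-3^i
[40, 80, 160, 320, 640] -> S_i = 40*2^i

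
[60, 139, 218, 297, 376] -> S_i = 60 + 79*i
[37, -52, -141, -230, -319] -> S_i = 37 + -89*i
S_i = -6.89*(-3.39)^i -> [-6.89, 23.36, -79.18, 268.42, -909.95]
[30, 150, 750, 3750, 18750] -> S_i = 30*5^i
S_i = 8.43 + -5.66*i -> [8.43, 2.77, -2.89, -8.55, -14.21]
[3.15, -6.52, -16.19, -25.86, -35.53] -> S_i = 3.15 + -9.67*i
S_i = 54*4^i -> [54, 216, 864, 3456, 13824]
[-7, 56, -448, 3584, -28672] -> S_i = -7*-8^i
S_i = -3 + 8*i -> [-3, 5, 13, 21, 29]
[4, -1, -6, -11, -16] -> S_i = 4 + -5*i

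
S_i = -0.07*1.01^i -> [-0.07, -0.07, -0.07, -0.07, -0.07]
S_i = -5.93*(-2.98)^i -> [-5.93, 17.67, -52.66, 156.93, -467.65]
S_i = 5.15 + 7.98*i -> [5.15, 13.13, 21.11, 29.09, 37.07]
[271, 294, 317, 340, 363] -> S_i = 271 + 23*i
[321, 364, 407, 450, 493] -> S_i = 321 + 43*i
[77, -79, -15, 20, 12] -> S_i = Random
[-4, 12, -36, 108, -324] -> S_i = -4*-3^i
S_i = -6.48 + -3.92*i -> [-6.48, -10.4, -14.32, -18.24, -22.16]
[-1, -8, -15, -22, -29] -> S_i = -1 + -7*i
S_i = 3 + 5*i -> [3, 8, 13, 18, 23]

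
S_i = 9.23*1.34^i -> [9.23, 12.37, 16.57, 22.21, 29.76]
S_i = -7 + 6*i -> [-7, -1, 5, 11, 17]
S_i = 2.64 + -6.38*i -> [2.64, -3.74, -10.12, -16.5, -22.88]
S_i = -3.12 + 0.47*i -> [-3.12, -2.65, -2.18, -1.71, -1.24]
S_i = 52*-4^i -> [52, -208, 832, -3328, 13312]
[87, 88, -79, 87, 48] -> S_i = Random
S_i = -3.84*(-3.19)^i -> [-3.84, 12.25, -39.08, 124.65, -397.64]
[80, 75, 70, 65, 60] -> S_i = 80 + -5*i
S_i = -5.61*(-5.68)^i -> [-5.61, 31.86, -180.99, 1028.03, -5839.24]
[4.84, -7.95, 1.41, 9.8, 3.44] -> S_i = Random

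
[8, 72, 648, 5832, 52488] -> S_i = 8*9^i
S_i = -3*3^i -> [-3, -9, -27, -81, -243]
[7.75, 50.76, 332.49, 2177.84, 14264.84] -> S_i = 7.75*6.55^i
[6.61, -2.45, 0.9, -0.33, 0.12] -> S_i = 6.61*(-0.37)^i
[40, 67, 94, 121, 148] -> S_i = 40 + 27*i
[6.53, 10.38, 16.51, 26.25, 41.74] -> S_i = 6.53*1.59^i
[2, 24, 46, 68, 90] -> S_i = 2 + 22*i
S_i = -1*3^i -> [-1, -3, -9, -27, -81]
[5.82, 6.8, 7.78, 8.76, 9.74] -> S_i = 5.82 + 0.98*i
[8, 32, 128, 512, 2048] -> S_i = 8*4^i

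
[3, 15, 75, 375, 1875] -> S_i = 3*5^i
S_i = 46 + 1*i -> [46, 47, 48, 49, 50]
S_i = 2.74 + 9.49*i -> [2.74, 12.23, 21.72, 31.21, 40.7]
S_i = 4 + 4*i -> [4, 8, 12, 16, 20]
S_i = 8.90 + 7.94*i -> [8.9, 16.84, 24.78, 32.72, 40.66]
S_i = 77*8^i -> [77, 616, 4928, 39424, 315392]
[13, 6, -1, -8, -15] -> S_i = 13 + -7*i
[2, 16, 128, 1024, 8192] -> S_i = 2*8^i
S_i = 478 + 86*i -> [478, 564, 650, 736, 822]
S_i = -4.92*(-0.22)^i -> [-4.92, 1.08, -0.24, 0.05, -0.01]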